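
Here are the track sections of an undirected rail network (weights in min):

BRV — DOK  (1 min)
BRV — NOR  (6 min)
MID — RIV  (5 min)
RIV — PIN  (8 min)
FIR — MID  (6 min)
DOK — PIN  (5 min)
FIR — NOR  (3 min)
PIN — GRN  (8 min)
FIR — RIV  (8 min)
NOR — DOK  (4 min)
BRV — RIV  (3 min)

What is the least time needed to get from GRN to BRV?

Running Dijkstra from GRN:
GRN: 0
PIN: 8  (via GRN)
DOK: 13  (via PIN)
BRV: 14  (via DOK)
Shortest route: GRN–PIN–DOK–BRV = 14 min.

14 min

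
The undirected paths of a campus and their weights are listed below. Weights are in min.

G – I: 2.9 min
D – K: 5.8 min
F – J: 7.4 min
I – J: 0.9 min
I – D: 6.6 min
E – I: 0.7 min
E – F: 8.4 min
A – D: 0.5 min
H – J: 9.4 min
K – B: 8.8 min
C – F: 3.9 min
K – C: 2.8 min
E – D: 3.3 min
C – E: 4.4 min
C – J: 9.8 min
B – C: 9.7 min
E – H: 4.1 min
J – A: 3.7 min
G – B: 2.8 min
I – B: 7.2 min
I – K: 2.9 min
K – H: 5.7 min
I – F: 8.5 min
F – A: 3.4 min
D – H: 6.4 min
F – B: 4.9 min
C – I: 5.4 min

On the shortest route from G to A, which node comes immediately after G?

Candidate routes:
G–I–D–A: 2.9+6.6+0.5 = 10
G–I–E–D–A: 2.9+0.7+3.3+0.5 = 7.4
G–I–J–A: 2.9+0.9+3.7 = 7.5
G–B–F–A: 2.8+4.9+3.4 = 11.1
Cheapest is G–I–E–D–A at 7.4 min.
So from G the first move is to I.

I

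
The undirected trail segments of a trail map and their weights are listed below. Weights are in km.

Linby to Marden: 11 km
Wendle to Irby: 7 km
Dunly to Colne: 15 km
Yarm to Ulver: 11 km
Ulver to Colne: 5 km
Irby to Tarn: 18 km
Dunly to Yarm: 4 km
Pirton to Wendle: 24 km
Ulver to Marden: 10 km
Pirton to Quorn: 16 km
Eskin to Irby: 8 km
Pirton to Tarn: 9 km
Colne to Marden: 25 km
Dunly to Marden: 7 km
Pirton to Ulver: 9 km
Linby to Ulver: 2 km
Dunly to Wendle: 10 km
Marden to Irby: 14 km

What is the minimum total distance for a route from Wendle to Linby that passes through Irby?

32 km

Shortest Wendle→Irby: Wendle → Irby = 7
Shortest Irby→Linby: Irby → Marden → Linby = 25
Total via Irby: 7 + 25 = 32 km.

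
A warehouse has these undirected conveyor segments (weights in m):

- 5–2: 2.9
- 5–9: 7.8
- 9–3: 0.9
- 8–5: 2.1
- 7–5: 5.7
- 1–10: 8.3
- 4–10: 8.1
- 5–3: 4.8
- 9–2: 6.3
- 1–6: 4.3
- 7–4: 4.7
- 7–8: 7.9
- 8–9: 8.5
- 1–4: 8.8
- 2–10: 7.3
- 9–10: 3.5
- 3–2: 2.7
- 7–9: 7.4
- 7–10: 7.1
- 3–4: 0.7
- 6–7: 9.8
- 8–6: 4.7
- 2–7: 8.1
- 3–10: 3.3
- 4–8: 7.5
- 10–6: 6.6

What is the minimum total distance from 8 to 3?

Settle nodes by increasing distance from 8:
8: 0
5: 2.1  (via 8)
6: 4.7  (via 8)
2: 5  (via 5)
3: 6.9  (via 5)
Shortest route: 8–5–3 = 6.9 m.

6.9 m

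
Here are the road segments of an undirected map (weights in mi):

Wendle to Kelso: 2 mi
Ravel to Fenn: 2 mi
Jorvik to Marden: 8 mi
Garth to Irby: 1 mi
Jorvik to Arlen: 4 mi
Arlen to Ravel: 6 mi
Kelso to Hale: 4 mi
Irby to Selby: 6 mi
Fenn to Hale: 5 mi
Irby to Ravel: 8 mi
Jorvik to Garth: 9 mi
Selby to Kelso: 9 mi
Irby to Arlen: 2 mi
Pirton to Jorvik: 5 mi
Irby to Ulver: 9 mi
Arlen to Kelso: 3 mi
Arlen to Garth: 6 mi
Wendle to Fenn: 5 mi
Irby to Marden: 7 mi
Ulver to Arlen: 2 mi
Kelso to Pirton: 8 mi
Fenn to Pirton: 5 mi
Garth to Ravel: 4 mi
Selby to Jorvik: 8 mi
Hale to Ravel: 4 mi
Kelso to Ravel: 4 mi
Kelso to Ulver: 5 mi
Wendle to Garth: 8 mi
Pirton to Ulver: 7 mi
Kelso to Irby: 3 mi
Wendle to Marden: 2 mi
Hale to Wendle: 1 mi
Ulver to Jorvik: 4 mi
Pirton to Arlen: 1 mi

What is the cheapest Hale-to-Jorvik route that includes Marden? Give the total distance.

11 mi

Best Hale to Marden: Hale–Wendle–Marden costing 3
Best Marden to Jorvik: Marden–Jorvik costing 8
Total via Marden: 3 + 8 = 11 mi.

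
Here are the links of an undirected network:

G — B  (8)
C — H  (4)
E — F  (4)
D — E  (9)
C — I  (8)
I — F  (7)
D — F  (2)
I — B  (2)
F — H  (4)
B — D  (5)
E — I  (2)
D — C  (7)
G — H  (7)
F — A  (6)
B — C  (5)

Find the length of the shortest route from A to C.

Running Dijkstra from A:
A: 0
F: 6  (via A)
D: 8  (via F)
E: 10  (via F)
H: 10  (via F)
I: 12  (via E)
B: 13  (via D)
C: 14  (via H)
Shortest route: A–F–H–C = 14.

14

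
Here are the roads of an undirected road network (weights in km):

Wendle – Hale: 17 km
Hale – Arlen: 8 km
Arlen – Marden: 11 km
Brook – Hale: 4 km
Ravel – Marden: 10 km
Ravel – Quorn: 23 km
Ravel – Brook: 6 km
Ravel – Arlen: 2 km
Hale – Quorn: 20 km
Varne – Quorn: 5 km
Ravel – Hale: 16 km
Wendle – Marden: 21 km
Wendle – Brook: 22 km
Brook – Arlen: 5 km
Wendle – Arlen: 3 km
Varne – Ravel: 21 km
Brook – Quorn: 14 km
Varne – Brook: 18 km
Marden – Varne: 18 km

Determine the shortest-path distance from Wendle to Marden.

Compare a few routes:
Wendle - Arlen - Ravel - Marden: 3+2+10 = 15
Wendle - Arlen - Brook - Ravel - Marden: 3+5+6+10 = 24
Wendle - Marden: 21 = 21
Wendle - Arlen - Marden: 3+11 = 14
The minimum is 14 km via Wendle - Arlen - Marden.

14 km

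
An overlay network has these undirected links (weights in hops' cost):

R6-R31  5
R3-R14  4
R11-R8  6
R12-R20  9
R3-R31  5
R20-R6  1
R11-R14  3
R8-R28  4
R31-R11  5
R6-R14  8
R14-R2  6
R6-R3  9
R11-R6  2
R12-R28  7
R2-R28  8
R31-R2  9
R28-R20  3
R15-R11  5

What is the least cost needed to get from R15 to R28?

11 hops' cost

Shortest distances from R15:
R15: 0
R11: 5  (via R15)
R6: 7  (via R11)
R20: 8  (via R6)
R14: 8  (via R11)
R31: 10  (via R11)
R28: 11  (via R20)
Shortest route: R15–R11–R6–R20–R28 = 11 hops' cost.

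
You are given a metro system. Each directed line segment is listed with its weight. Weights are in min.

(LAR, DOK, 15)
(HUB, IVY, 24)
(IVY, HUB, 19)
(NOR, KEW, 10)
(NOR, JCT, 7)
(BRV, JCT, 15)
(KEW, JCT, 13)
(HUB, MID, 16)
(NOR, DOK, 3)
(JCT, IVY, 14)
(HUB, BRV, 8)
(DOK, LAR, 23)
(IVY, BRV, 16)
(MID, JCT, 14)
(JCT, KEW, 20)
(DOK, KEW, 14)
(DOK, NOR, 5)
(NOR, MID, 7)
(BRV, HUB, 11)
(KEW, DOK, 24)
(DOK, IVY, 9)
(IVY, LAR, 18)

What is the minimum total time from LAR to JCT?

Settle nodes by increasing distance from LAR:
LAR: 0
DOK: 15  (via LAR)
NOR: 20  (via DOK)
IVY: 24  (via DOK)
JCT: 27  (via NOR)
Shortest route: LAR → DOK → NOR → JCT = 27 min.

27 min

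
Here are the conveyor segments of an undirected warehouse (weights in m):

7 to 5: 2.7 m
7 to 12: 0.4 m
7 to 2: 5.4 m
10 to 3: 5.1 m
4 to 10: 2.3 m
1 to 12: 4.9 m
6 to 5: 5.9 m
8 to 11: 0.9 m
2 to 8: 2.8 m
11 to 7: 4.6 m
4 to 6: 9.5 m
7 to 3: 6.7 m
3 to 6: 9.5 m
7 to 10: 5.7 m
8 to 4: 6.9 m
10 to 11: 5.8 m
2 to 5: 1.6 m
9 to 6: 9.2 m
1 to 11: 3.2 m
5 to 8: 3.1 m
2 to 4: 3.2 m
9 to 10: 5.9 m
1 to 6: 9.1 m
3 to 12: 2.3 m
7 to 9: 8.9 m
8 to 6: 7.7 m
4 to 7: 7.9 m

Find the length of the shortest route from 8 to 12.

Enumerating some paths:
8–5–7–12: 3.1+2.7+0.4 = 6.2
8–11–7–12: 0.9+4.6+0.4 = 5.9
8–2–7–12: 2.8+5.4+0.4 = 8.6
8–2–5–7–12: 2.8+1.6+2.7+0.4 = 7.5
Cheapest is 8–11–7–12 at 5.9 m.

5.9 m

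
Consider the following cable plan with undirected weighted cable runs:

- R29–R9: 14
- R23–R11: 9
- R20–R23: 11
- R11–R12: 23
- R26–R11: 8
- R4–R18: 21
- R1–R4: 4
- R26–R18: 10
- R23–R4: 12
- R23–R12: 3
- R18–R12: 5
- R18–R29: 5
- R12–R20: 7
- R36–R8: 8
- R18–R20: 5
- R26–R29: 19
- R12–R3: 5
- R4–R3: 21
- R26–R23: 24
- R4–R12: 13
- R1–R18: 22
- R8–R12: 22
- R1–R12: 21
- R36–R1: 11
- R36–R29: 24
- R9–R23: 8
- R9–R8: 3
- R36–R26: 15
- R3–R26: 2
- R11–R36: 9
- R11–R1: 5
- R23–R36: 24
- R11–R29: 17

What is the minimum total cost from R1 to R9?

22

Compare a few routes:
R1–R4–R23–R9: 4+12+8 = 24
R1–R11–R23–R9: 5+9+8 = 22
The minimum is 22 via R1–R11–R23–R9.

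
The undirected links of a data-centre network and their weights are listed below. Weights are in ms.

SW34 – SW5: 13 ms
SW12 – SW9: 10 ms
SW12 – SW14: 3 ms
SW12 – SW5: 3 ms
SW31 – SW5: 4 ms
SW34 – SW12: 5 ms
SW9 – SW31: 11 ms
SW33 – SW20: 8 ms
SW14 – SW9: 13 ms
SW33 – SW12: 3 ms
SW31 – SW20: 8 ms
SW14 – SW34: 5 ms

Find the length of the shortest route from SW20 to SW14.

14 ms

Running Dijkstra from SW20:
SW20: 0
SW33: 8  (via SW20)
SW31: 8  (via SW20)
SW12: 11  (via SW33)
SW5: 12  (via SW31)
SW14: 14  (via SW12)
Shortest route: SW20–SW33–SW12–SW14 = 14 ms.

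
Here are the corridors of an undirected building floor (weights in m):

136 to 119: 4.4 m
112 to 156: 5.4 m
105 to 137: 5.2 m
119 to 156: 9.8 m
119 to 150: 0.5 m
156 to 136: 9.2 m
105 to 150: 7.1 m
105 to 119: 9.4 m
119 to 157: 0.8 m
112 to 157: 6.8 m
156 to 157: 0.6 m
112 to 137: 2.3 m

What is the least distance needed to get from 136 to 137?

13.5 m

Enumerating some paths:
136–119–157–112–137: 4.4+0.8+6.8+2.3 = 14.3
136–119–157–156–112–137: 4.4+0.8+0.6+5.4+2.3 = 13.5
136–156–112–137: 9.2+5.4+2.3 = 16.9
The minimum is 13.5 m via 136–119–157–156–112–137.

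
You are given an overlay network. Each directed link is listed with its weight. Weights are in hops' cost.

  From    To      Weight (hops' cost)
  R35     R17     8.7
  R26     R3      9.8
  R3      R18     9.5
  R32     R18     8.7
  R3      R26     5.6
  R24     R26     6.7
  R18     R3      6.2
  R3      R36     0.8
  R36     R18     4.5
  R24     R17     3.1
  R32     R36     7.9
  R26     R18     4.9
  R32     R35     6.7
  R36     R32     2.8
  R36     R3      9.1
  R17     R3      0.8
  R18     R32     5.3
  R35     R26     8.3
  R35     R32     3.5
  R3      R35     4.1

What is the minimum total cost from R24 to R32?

Running Dijkstra from R24:
R24: 0
R17: 3.1  (via R24)
R3: 3.9  (via R17)
R36: 4.7  (via R3)
R26: 6.7  (via R24)
R32: 7.5  (via R36)
Shortest route: R24–R17–R3–R36–R32 = 7.5 hops' cost.

7.5 hops' cost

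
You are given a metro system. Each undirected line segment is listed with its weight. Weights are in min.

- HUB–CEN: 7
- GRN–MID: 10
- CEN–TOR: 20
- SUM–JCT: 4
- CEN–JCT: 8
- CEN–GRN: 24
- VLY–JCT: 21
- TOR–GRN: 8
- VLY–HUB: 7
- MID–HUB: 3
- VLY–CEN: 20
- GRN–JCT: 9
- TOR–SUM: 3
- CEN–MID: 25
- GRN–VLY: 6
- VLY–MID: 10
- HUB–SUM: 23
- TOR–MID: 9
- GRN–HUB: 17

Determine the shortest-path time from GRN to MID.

Shortest distances from GRN:
GRN: 0
VLY: 6  (via GRN)
TOR: 8  (via GRN)
JCT: 9  (via GRN)
MID: 10  (via GRN)
Shortest route: GRN–MID = 10 min.

10 min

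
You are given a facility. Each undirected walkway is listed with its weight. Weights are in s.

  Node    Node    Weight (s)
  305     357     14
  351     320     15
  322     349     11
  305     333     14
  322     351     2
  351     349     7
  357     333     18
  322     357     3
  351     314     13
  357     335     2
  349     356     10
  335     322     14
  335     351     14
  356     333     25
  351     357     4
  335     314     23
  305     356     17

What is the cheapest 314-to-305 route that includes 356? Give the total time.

47 s

Best 314 to 356: 314–351–349–356 costing 30
Best 356 to 305: 356–305 costing 17
Total via 356: 30 + 17 = 47 s.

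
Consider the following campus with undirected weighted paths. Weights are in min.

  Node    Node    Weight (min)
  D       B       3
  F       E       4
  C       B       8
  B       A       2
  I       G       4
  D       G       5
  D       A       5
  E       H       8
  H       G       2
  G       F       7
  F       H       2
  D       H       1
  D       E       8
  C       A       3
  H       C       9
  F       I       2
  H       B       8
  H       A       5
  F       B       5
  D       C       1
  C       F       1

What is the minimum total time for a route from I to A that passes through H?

9 min

Best I to H: I–F–H costing 4
Shortest H→A: H–A = 5
Total via H: 4 + 5 = 9 min.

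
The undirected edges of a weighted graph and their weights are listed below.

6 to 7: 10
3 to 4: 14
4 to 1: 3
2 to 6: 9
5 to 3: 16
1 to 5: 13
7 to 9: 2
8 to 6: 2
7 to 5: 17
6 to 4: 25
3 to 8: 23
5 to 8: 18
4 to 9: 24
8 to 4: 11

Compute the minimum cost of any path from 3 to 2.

Enumerating some paths:
3 → 4 → 6 → 2: 14+25+9 = 48
3 → 4 → 8 → 6 → 2: 14+11+2+9 = 36
3 → 8 → 6 → 2: 23+2+9 = 34
3 → 5 → 8 → 6 → 2: 16+18+2+9 = 45
Cheapest is 3 → 8 → 6 → 2 at 34.

34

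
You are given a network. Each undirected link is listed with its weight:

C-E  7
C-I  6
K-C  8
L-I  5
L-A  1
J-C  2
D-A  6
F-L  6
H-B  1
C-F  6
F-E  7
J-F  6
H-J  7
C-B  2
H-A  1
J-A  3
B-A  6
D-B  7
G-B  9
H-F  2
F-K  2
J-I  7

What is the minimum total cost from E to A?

Candidate routes:
E–F–H–A: 7+2+1 = 10
E–C–B–H–A: 7+2+1+1 = 11
The minimum is 10 via E–F–H–A.

10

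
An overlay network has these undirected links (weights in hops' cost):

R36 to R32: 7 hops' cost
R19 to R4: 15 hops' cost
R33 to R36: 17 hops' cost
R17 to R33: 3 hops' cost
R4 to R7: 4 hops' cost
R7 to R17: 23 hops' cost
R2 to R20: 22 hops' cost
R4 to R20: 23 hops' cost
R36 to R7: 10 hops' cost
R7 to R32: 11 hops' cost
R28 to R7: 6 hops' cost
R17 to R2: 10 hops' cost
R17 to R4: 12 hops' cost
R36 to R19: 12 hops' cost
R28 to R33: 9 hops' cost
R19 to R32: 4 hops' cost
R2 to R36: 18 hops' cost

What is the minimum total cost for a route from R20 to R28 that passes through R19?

59 hops' cost

Best R20 to R19: R20 → R4 → R19 costing 38
Shortest R19→R28: R19 → R32 → R7 → R28 = 21
Total via R19: 38 + 21 = 59 hops' cost.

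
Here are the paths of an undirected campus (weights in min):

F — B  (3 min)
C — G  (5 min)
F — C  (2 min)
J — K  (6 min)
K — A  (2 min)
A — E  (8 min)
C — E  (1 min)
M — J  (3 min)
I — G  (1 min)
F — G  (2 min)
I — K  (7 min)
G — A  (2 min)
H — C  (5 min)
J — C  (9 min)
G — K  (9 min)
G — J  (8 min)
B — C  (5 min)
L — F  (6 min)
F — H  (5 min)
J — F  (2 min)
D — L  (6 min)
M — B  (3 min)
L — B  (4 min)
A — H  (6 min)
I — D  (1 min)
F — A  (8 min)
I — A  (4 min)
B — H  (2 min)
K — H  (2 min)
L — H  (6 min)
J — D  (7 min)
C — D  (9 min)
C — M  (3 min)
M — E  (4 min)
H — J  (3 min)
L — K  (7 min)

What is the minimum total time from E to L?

9 min

Enumerating some paths:
E → C → F → L: 1+2+6 = 9
E → C → B → L: 1+5+4 = 10
E → C → F → B → L: 1+2+3+4 = 10
The minimum is 9 min via E → C → F → L.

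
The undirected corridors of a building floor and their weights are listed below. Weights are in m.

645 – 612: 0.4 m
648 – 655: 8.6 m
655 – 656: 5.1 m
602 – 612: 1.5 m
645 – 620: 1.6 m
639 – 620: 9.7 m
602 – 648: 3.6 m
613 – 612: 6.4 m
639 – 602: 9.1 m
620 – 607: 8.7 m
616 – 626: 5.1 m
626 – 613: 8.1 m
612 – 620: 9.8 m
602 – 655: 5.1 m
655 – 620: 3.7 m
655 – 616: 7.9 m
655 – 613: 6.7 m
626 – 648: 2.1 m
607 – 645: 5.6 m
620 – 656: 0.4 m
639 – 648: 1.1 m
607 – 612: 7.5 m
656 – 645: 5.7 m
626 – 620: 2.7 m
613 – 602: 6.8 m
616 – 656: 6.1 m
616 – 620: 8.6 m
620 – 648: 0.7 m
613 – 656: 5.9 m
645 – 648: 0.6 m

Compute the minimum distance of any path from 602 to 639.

3.6 m

Shortest distances from 602:
602: 0
612: 1.5  (via 602)
645: 1.9  (via 612)
648: 2.5  (via 645)
620: 3.2  (via 648)
639: 3.6  (via 648)
Shortest route: 602–612–645–648–639 = 3.6 m.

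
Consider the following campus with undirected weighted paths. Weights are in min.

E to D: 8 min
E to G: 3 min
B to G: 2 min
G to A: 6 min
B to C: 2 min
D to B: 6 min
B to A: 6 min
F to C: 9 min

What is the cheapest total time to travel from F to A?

17 min

Enumerating some paths:
F - C - B - G - A: 9+2+2+6 = 19
F - C - B - A: 9+2+6 = 17
Cheapest is F - C - B - A at 17 min.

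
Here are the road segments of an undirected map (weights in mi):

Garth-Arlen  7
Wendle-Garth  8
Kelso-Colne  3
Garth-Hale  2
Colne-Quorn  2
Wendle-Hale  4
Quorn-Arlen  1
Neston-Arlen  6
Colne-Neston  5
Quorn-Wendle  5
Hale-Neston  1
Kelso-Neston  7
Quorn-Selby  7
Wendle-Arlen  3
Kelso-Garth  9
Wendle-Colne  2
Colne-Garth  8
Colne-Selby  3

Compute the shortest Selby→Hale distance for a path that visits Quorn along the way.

Best Selby to Quorn: Selby → Colne → Quorn costing 5
Shortest Quorn→Hale: Quorn → Arlen → Wendle → Hale = 8
Total via Quorn: 5 + 8 = 13 mi.

13 mi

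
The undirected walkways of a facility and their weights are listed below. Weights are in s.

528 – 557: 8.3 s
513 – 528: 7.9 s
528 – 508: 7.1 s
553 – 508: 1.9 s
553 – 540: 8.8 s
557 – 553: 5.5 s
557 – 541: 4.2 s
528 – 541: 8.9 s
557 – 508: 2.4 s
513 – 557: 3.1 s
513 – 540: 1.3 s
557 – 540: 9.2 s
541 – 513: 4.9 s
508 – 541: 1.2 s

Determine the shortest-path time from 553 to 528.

Running Dijkstra from 553:
553: 0
508: 1.9  (via 553)
541: 3.1  (via 508)
557: 4.3  (via 508)
513: 7.4  (via 557)
540: 8.7  (via 513)
528: 9  (via 508)
Shortest route: 553–508–528 = 9 s.

9 s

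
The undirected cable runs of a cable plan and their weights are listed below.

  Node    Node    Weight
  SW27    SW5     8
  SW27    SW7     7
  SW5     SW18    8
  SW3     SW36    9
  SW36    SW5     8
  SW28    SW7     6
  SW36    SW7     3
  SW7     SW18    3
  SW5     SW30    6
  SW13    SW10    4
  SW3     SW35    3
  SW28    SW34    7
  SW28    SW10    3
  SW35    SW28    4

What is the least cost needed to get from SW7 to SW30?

17

Candidate routes:
SW7 → SW18 → SW5 → SW30: 3+8+6 = 17
SW7 → SW27 → SW5 → SW30: 7+8+6 = 21
Cheapest is SW7 → SW18 → SW5 → SW30 at 17.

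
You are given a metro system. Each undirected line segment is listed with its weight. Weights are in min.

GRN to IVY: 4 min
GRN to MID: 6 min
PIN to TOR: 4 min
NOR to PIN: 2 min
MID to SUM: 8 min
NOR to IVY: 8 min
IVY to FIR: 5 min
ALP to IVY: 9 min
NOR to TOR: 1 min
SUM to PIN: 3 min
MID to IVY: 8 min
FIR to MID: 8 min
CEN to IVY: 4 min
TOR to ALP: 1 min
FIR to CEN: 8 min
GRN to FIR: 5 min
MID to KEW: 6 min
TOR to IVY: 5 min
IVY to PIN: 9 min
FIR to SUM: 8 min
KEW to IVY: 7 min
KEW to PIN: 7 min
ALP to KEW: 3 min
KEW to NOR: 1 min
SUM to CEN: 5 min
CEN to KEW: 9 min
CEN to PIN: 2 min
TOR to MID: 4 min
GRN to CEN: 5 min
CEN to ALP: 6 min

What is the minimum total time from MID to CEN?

Settle nodes by increasing distance from MID:
MID: 0
TOR: 4  (via MID)
ALP: 5  (via TOR)
NOR: 5  (via TOR)
KEW: 6  (via MID)
GRN: 6  (via MID)
PIN: 7  (via NOR)
IVY: 8  (via MID)
FIR: 8  (via MID)
SUM: 8  (via MID)
CEN: 9  (via PIN)
Shortest route: MID → TOR → NOR → PIN → CEN = 9 min.

9 min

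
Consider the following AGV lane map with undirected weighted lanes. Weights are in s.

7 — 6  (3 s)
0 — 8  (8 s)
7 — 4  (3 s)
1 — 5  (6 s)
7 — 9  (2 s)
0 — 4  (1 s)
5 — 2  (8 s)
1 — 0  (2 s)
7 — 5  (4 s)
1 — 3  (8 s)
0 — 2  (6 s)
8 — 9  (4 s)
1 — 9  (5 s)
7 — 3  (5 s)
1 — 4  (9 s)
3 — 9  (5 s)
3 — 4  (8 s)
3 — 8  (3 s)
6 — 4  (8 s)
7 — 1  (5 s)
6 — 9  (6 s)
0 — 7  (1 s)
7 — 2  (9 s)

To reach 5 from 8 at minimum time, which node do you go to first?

9

Enumerating some paths:
8 → 3 → 7 → 5: 3+5+4 = 12
8 → 0 → 7 → 5: 8+1+4 = 13
8 → 9 → 7 → 5: 4+2+4 = 10
Cheapest is 8 → 9 → 7 → 5 at 10 s.
So from 8 the first move is to 9.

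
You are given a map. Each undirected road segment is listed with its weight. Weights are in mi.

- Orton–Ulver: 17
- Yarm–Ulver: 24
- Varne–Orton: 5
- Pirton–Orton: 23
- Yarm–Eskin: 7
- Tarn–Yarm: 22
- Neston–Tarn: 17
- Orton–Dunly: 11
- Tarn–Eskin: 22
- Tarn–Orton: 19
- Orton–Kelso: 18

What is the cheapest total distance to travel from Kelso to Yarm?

59 mi

Shortest distances from Kelso:
Kelso: 0
Orton: 18  (via Kelso)
Varne: 23  (via Orton)
Dunly: 29  (via Orton)
Ulver: 35  (via Orton)
Tarn: 37  (via Orton)
Pirton: 41  (via Orton)
Neston: 54  (via Tarn)
Eskin: 59  (via Tarn)
Yarm: 59  (via Ulver)
Shortest route: Kelso–Orton–Ulver–Yarm = 59 mi.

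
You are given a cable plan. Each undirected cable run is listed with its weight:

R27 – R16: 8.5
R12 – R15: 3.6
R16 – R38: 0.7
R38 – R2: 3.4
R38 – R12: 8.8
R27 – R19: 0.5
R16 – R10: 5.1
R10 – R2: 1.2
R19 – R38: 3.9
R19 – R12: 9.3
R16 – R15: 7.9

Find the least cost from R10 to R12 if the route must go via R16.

14.6

Shortest R10→R16: R10 → R16 = 5.1
Shortest R16→R12: R16 → R38 → R12 = 9.5
Total via R16: 5.1 + 9.5 = 14.6.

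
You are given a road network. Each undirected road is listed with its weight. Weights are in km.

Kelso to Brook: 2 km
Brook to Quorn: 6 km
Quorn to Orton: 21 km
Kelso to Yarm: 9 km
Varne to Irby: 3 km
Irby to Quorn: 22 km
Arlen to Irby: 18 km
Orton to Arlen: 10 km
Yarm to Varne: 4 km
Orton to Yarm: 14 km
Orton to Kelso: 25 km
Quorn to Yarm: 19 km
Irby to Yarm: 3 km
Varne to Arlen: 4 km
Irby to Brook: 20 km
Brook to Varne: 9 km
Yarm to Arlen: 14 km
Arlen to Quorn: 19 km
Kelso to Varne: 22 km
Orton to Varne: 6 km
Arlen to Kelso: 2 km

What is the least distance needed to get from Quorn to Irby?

17 km

Candidate routes:
Quorn → Brook → Kelso → Arlen → Varne → Irby: 6+2+2+4+3 = 17
Quorn → Brook → Kelso → Yarm → Irby: 6+2+9+3 = 20
Quorn → Brook → Varne → Irby: 6+9+3 = 18
The minimum is 17 km via Quorn → Brook → Kelso → Arlen → Varne → Irby.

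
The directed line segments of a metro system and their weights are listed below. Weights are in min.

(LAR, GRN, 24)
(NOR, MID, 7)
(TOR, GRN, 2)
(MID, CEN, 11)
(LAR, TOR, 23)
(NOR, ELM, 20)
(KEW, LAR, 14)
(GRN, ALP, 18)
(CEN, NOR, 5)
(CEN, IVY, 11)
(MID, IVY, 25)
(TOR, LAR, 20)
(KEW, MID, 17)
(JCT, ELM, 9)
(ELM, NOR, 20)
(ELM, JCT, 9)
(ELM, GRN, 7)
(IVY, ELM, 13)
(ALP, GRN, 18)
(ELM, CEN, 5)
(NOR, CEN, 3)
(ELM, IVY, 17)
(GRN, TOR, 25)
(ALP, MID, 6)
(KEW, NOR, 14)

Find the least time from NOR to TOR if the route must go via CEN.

Best NOR to CEN: NOR → CEN costing 3
Shortest CEN→TOR: CEN → IVY → ELM → GRN → TOR = 56
Total via CEN: 3 + 56 = 59 min.

59 min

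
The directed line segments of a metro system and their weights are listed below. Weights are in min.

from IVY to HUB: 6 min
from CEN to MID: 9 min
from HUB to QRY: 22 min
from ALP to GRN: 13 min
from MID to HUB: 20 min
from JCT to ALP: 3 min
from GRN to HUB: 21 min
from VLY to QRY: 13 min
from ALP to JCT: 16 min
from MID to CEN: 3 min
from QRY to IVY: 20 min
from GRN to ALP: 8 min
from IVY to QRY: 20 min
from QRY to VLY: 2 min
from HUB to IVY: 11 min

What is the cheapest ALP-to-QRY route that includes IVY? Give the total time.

Best ALP to IVY: ALP–GRN–HUB–IVY costing 45
Shortest IVY→QRY: IVY–QRY = 20
Total via IVY: 45 + 20 = 65 min.

65 min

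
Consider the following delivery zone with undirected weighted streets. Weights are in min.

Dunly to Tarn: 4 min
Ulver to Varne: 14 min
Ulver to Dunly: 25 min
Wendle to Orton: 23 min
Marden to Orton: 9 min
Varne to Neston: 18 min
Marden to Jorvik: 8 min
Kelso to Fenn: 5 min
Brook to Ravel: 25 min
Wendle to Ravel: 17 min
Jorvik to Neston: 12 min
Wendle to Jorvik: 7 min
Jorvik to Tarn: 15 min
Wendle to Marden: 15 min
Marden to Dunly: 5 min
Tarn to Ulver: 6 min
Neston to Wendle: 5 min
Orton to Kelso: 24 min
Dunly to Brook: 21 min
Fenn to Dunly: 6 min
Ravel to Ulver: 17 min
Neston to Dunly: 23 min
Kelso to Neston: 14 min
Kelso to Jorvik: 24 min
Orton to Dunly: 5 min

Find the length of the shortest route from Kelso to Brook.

Running Dijkstra from Kelso:
Kelso: 0
Fenn: 5  (via Kelso)
Dunly: 11  (via Fenn)
Neston: 14  (via Kelso)
Tarn: 15  (via Dunly)
Orton: 16  (via Dunly)
Marden: 16  (via Dunly)
Wendle: 19  (via Neston)
Ulver: 21  (via Tarn)
Jorvik: 24  (via Kelso)
Varne: 32  (via Neston)
Brook: 32  (via Dunly)
Shortest route: Kelso–Fenn–Dunly–Brook = 32 min.

32 min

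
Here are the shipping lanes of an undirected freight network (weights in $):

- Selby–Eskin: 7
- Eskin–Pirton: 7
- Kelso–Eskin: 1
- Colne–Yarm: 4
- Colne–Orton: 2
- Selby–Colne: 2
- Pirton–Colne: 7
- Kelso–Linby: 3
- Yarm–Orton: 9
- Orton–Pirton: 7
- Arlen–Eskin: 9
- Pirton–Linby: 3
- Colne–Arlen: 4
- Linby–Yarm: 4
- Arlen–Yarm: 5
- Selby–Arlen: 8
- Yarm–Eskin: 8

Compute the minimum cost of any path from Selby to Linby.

Candidate routes:
Selby → Eskin → Kelso → Linby: 7+1+3 = 11
Selby → Colne → Pirton → Linby: 2+7+3 = 12
Selby → Colne → Yarm → Linby: 2+4+4 = 10
Cheapest is Selby → Colne → Yarm → Linby at $10.

$10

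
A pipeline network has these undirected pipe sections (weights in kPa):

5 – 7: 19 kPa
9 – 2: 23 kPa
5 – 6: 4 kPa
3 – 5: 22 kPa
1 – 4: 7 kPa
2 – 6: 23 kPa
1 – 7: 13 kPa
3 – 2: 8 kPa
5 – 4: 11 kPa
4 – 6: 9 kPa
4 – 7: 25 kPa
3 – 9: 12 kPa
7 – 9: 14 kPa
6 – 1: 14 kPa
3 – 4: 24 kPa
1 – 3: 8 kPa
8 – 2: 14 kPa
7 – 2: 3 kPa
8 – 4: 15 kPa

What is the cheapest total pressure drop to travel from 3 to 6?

22 kPa

Compare a few routes:
3–1–6: 8+14 = 22
3–1–4–6: 8+7+9 = 24
Cheapest is 3–1–6 at 22 kPa.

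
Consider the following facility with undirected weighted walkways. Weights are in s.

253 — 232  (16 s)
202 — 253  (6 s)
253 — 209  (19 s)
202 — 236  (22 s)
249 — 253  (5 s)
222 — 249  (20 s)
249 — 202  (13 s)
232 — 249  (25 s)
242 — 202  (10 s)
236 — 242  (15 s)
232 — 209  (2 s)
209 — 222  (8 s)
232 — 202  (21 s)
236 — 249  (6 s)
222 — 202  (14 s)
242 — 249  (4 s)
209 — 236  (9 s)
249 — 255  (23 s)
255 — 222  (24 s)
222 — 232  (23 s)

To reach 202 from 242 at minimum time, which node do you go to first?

Candidate routes:
242 → 249 → 253 → 202: 4+5+6 = 15
242 → 202: 10 = 10
The minimum is 10 s via 242 → 202.
So from 242 the first move is to 202.

202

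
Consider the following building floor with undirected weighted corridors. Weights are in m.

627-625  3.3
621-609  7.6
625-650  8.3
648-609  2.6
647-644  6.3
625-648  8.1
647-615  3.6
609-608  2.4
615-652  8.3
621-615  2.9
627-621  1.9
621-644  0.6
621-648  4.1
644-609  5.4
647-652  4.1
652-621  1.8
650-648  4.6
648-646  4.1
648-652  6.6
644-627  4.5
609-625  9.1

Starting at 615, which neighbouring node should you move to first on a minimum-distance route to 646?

Compare a few routes:
615 - 621 - 644 - 609 - 648 - 646: 2.9+0.6+5.4+2.6+4.1 = 15.6
615 - 621 - 652 - 648 - 646: 2.9+1.8+6.6+4.1 = 15.4
615 - 621 - 648 - 646: 2.9+4.1+4.1 = 11.1
615 - 621 - 609 - 648 - 646: 2.9+7.6+2.6+4.1 = 17.2
The minimum is 11.1 m via 615 - 621 - 648 - 646.
So from 615 the first move is to 621.

621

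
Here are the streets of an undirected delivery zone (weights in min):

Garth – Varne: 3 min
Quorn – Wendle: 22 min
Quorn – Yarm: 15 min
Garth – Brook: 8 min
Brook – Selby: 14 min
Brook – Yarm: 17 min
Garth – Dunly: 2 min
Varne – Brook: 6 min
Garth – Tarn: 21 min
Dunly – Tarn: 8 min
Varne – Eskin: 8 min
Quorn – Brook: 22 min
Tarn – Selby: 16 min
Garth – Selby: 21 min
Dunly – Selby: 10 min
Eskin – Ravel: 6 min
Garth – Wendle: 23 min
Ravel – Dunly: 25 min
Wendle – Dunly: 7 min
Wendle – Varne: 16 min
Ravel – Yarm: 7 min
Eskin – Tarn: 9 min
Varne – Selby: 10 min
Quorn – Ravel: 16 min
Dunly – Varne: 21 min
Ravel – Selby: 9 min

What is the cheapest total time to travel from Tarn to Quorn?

Enumerating some paths:
Tarn → Eskin → Ravel → Quorn: 9+6+16 = 31
Tarn → Dunly → Wendle → Quorn: 8+7+22 = 37
Tarn → Eskin → Ravel → Yarm → Quorn: 9+6+7+15 = 37
The minimum is 31 min via Tarn → Eskin → Ravel → Quorn.

31 min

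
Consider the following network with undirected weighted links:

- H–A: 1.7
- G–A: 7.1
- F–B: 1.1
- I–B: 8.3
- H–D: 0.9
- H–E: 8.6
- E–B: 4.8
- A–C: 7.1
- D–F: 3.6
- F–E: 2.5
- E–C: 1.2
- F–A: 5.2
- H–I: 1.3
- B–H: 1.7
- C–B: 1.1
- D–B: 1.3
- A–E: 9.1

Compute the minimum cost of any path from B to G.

Settle nodes by increasing distance from B:
B: 0
C: 1.1  (via B)
F: 1.1  (via B)
D: 1.3  (via B)
H: 1.7  (via B)
E: 2.3  (via C)
I: 3  (via H)
A: 3.4  (via H)
G: 10.5  (via A)
Shortest route: B–H–A–G = 10.5.

10.5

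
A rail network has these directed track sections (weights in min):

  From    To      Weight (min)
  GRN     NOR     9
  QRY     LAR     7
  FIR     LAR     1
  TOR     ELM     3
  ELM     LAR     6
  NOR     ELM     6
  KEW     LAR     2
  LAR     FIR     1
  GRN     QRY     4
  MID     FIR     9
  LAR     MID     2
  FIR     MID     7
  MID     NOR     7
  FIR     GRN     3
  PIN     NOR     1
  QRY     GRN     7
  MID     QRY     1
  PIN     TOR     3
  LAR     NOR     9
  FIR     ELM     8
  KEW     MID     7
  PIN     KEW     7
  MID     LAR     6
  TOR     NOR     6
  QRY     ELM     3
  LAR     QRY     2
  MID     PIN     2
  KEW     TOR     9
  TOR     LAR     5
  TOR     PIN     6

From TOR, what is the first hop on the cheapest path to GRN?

LAR

Enumerating some paths:
TOR → LAR → FIR → GRN: 5+1+3 = 9
TOR → ELM → LAR → FIR → GRN: 3+6+1+3 = 13
Cheapest is TOR → LAR → FIR → GRN at 9 min.
So from TOR the first move is to LAR.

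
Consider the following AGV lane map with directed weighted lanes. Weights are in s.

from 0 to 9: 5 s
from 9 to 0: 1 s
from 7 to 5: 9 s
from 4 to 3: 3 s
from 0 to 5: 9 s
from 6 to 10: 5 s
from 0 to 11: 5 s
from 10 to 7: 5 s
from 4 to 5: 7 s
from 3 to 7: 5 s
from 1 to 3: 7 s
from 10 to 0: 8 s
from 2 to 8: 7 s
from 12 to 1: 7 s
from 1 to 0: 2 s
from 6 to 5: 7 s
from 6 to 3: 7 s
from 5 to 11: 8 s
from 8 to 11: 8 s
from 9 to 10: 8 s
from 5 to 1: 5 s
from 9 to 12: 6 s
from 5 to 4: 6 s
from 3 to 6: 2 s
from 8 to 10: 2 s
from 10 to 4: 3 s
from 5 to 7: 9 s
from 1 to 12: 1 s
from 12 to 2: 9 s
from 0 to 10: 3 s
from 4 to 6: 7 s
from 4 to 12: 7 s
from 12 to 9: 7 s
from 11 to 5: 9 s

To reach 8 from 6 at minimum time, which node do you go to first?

5

Enumerating some paths:
6 - 10 - 4 - 12 - 2 - 8: 5+3+7+9+7 = 31
6 - 5 - 1 - 12 - 2 - 8: 7+5+1+9+7 = 29
The minimum is 29 s via 6 - 5 - 1 - 12 - 2 - 8.
So from 6 the first move is to 5.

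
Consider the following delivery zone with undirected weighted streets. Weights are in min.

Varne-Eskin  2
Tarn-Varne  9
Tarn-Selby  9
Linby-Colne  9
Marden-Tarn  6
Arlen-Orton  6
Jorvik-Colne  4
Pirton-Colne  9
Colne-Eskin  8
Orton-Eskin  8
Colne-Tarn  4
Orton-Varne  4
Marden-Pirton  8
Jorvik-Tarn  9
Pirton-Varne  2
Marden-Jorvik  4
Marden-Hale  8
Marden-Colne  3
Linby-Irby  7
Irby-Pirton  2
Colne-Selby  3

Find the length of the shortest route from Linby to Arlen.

21 min

Running Dijkstra from Linby:
Linby: 0
Irby: 7  (via Linby)
Colne: 9  (via Linby)
Pirton: 9  (via Irby)
Varne: 11  (via Pirton)
Selby: 12  (via Colne)
Marden: 12  (via Colne)
Eskin: 13  (via Varne)
Jorvik: 13  (via Colne)
Tarn: 13  (via Colne)
Orton: 15  (via Varne)
Hale: 20  (via Marden)
Arlen: 21  (via Orton)
Shortest route: Linby → Irby → Pirton → Varne → Orton → Arlen = 21 min.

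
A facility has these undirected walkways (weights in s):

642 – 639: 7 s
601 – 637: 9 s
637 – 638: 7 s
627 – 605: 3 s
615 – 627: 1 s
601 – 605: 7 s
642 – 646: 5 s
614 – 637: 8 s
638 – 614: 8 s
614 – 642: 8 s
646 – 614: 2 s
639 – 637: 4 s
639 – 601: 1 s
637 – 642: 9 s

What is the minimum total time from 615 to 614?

24 s

Compare a few routes:
615–627–605–601–639–642–646–614: 1+3+7+1+7+5+2 = 26
615–627–605–601–639–637–614: 1+3+7+1+4+8 = 24
615–627–605–601–639–642–614: 1+3+7+1+7+8 = 27
The minimum is 24 s via 615–627–605–601–639–637–614.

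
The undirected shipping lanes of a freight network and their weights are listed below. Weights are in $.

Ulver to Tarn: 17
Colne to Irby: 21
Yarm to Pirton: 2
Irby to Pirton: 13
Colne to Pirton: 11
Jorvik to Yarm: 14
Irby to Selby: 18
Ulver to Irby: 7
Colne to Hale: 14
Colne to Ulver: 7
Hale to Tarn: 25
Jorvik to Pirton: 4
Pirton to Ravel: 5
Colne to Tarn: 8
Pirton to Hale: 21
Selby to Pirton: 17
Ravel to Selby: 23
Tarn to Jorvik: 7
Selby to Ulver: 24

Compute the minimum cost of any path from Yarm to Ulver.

Shortest distances from Yarm:
Yarm: 0
Pirton: 2  (via Yarm)
Jorvik: 6  (via Pirton)
Ravel: 7  (via Pirton)
Colne: 13  (via Pirton)
Tarn: 13  (via Jorvik)
Irby: 15  (via Pirton)
Selby: 19  (via Pirton)
Ulver: 20  (via Colne)
Shortest route: Yarm–Pirton–Colne–Ulver = $20.

$20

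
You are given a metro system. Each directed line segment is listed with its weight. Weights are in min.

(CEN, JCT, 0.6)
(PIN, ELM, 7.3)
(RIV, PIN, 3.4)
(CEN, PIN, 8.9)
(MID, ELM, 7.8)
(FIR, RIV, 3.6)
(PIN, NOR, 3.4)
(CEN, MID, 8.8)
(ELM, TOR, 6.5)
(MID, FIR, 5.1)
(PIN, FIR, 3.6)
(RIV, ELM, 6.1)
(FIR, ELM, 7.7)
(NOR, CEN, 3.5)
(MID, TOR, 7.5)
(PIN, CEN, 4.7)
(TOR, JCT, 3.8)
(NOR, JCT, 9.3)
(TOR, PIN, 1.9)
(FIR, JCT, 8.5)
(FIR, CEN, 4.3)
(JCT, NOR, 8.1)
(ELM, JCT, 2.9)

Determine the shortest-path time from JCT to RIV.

Candidate routes:
JCT–NOR–CEN–PIN–FIR–RIV: 8.1+3.5+8.9+3.6+3.6 = 27.7
JCT–NOR–CEN–MID–ELM–TOR–PIN–FIR–RIV: 8.1+3.5+8.8+7.8+6.5+1.9+3.6+3.6 = 43.8
JCT–NOR–CEN–MID–FIR–RIV: 8.1+3.5+8.8+5.1+3.6 = 29.1
JCT–NOR–CEN–MID–TOR–PIN–FIR–RIV: 8.1+3.5+8.8+7.5+1.9+3.6+3.6 = 37
Cheapest is JCT–NOR–CEN–PIN–FIR–RIV at 27.7 min.

27.7 min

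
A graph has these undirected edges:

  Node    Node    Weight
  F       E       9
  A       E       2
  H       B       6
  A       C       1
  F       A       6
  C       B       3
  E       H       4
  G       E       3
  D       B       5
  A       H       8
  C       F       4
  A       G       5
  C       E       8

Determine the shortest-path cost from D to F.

Candidate routes:
D → B → C → A → F: 5+3+1+6 = 15
D → B → C → F: 5+3+4 = 12
The minimum is 12 via D → B → C → F.

12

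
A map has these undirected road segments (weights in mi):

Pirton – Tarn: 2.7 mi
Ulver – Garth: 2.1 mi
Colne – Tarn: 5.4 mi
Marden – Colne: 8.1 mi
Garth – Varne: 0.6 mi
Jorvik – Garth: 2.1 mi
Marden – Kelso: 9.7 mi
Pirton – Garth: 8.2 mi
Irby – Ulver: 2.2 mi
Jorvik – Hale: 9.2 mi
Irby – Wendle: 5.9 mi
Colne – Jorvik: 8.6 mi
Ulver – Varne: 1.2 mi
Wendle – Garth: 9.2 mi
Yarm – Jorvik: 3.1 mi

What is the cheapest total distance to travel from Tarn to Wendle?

20.1 mi

Running Dijkstra from Tarn:
Tarn: 0
Pirton: 2.7  (via Tarn)
Colne: 5.4  (via Tarn)
Garth: 10.9  (via Pirton)
Varne: 11.5  (via Garth)
Ulver: 12.7  (via Varne)
Jorvik: 13  (via Garth)
Marden: 13.5  (via Colne)
Irby: 14.9  (via Ulver)
Yarm: 16.1  (via Jorvik)
Wendle: 20.1  (via Garth)
Shortest route: Tarn–Pirton–Garth–Wendle = 20.1 mi.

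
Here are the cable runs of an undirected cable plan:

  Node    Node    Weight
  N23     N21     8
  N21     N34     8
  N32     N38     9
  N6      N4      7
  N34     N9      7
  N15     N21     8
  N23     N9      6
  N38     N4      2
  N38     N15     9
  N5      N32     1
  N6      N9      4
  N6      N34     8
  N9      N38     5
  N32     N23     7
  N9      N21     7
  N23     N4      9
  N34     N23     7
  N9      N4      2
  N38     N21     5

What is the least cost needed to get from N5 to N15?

19

Enumerating some paths:
N5 - N32 - N38 - N21 - N15: 1+9+5+8 = 23
N5 - N32 - N38 - N15: 1+9+9 = 19
N5 - N32 - N23 - N21 - N15: 1+7+8+8 = 24
The minimum is 19 via N5 - N32 - N38 - N15.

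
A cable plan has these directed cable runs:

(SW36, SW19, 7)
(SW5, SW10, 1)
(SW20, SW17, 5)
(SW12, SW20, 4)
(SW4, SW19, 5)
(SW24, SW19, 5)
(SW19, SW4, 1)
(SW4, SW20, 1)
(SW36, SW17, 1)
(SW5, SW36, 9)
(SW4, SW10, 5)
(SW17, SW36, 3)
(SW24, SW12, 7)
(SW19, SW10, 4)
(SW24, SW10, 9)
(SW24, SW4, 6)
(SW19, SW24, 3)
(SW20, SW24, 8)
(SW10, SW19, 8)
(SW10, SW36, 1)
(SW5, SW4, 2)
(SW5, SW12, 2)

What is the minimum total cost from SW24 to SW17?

Running Dijkstra from SW24:
SW24: 0
SW19: 5  (via SW24)
SW4: 6  (via SW24)
SW20: 7  (via SW4)
SW12: 7  (via SW24)
SW10: 9  (via SW24)
SW36: 10  (via SW10)
SW17: 11  (via SW36)
Shortest route: SW24 → SW10 → SW36 → SW17 = 11.

11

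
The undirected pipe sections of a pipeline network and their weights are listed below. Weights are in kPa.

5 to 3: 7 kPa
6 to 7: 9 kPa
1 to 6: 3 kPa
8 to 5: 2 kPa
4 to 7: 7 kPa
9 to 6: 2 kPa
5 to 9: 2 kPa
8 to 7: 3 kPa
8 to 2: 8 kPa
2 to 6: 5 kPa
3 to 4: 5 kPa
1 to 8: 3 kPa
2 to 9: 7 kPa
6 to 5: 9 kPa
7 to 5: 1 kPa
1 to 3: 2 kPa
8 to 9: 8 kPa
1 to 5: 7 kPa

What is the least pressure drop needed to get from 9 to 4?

10 kPa

Enumerating some paths:
9–6–1–3–4: 2+3+2+5 = 12
9–5–7–4: 2+1+7 = 10
9–5–8–1–3–4: 2+2+3+2+5 = 14
The minimum is 10 kPa via 9–5–7–4.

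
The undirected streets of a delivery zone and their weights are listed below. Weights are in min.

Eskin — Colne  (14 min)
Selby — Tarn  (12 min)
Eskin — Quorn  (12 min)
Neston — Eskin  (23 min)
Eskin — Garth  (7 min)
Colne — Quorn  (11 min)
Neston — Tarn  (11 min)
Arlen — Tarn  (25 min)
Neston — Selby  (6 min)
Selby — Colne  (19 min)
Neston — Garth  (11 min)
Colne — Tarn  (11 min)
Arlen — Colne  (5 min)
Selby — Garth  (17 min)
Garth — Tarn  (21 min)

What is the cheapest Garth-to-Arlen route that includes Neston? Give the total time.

Best Garth to Neston: Garth → Neston costing 11
Best Neston to Arlen: Neston → Tarn → Colne → Arlen costing 27
Total via Neston: 11 + 27 = 38 min.

38 min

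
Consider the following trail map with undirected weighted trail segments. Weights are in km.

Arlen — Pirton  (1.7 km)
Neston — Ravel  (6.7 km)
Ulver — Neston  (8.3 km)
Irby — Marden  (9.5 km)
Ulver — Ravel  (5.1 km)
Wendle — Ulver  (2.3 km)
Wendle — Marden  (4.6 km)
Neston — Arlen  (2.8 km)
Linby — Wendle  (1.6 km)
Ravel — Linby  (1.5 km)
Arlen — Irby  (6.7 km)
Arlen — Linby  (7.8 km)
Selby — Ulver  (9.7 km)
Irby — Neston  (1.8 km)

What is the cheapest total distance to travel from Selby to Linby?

13.6 km

Compare a few routes:
Selby - Ulver - Neston - Arlen - Linby: 9.7+8.3+2.8+7.8 = 28.6
Selby - Ulver - Neston - Ravel - Linby: 9.7+8.3+6.7+1.5 = 26.2
Selby - Ulver - Wendle - Linby: 9.7+2.3+1.6 = 13.6
Selby - Ulver - Ravel - Linby: 9.7+5.1+1.5 = 16.3
Cheapest is Selby - Ulver - Wendle - Linby at 13.6 km.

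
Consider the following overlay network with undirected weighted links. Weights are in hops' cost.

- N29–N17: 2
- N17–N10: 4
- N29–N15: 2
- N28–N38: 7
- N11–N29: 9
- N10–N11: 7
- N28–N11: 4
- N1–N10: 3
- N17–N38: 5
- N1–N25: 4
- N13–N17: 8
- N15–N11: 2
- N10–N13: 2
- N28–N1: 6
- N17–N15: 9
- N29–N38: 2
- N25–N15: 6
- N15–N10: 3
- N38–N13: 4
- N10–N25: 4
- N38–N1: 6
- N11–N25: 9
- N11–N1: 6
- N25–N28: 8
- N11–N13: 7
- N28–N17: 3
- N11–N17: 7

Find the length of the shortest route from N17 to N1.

Settle nodes by increasing distance from N17:
N17: 0
N29: 2  (via N17)
N28: 3  (via N17)
N10: 4  (via N17)
N38: 4  (via N29)
N15: 4  (via N29)
N13: 6  (via N10)
N11: 6  (via N15)
N1: 7  (via N10)
Shortest route: N17–N10–N1 = 7 hops' cost.

7 hops' cost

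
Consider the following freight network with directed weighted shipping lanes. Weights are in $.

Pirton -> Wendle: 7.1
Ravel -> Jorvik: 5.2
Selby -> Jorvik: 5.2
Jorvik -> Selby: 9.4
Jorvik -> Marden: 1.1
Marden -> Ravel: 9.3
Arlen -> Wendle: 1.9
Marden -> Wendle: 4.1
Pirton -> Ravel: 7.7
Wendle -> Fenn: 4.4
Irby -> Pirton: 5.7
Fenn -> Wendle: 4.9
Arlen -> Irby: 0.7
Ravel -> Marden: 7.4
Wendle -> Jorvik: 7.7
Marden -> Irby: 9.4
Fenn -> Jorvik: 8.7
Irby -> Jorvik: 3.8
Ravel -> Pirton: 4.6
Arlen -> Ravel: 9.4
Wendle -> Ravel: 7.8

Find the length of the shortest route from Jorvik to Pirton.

Compare a few routes:
Jorvik → Marden → Irby → Pirton: 1.1+9.4+5.7 = 16.2
Jorvik → Marden → Ravel → Pirton: 1.1+9.3+4.6 = 15
The minimum is $15 via Jorvik → Marden → Ravel → Pirton.

$15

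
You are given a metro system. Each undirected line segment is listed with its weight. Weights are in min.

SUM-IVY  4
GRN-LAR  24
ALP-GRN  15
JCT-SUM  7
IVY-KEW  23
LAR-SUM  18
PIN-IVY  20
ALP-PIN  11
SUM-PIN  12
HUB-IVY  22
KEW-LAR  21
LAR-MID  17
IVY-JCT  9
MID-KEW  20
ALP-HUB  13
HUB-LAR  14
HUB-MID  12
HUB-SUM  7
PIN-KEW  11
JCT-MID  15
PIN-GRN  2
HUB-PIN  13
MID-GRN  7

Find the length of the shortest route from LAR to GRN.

24 min

Running Dijkstra from LAR:
LAR: 0
HUB: 14  (via LAR)
MID: 17  (via LAR)
SUM: 18  (via LAR)
KEW: 21  (via LAR)
IVY: 22  (via SUM)
GRN: 24  (via LAR)
Shortest route: LAR → GRN = 24 min.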